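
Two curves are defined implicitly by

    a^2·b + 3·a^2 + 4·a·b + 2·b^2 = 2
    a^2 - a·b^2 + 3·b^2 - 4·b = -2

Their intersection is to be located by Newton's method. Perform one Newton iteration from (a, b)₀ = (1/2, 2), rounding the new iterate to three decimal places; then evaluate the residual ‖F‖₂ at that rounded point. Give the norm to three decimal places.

At (1/2, 2): F = (11.250, 4.250).
Jacobian J = [[2·a·b + 6·a + 4·b, a^2 + 4·a + 4·b], [2·a - b^2, -2·a·b + 6·b - 4]].
At the point, J = [[13.000, 10.250], [-3.000, 6.000]] (det J = 108.750).
Solving J·Δ = −F gives Δ = (-0.220, -0.818).
Then the next iterate is (a, b)₁ = (0.280, 1.182).
Re-evaluating at (0.280, 1.182): F = (2.44596, 1.15058), so ‖F‖₂ = 2.703.

2.703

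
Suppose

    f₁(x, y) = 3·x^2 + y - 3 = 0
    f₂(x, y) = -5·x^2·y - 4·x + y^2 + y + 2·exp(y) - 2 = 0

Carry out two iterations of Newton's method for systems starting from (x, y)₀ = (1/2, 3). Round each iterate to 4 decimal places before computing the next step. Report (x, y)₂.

(0.7401, 1.4500)

At (1/2, 3): F = (0.7500, 44.421074).
Jacobian J = [[6·x, 1], [-10·x·y - 4, -5·x^2 + 2·y + 2·exp(y) + 1]].
At the point, J = [[3.0000, 1.0000], [-19.0000, 45.921074]] (det J = 156.763222).
Solving J·Δ = −F gives Δ = (0.0637, -0.9410).
Then the next iterate is (x, y)₁ = (0.5637, 2.0590).
Round to (0.5637, 2.0590) and repeat: F = (0.012273, 14.448621), J = [[3.3822, 1.0000], [-15.606583, 19.205467]].
Δ = (0.1764, -0.6090), so (x, y)₂ = (0.7401, 1.4500).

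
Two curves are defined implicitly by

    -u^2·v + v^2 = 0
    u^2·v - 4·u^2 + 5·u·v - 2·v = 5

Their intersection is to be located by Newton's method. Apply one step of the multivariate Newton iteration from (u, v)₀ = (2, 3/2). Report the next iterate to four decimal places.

At (2, 3/2): F = (-3.7500, -3.0000).
Jacobian J = [[-2·u·v, -u^2 + 2·v], [2·u·v - 8·u + 5·v, u^2 + 5·u - 2]].
At the point, J = [[-6.0000, -1.0000], [-2.5000, 12.0000]] (det J = -74.5000).
Solving J·Δ = −F gives Δ = (-0.6443, 0.1158).
Then the next iterate is (u, v)₁ = (1.3557, 1.6158).

(1.3557, 1.6158)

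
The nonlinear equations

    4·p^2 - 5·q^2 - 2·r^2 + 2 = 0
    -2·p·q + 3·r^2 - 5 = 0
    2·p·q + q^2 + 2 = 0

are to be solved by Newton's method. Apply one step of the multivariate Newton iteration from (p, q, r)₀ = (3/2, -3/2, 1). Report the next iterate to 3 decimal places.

(1.417, -1.365, 0.692)

At (3/2, -3/2, 1): F = (-2.250, 2.500, -0.250).
Jacobian J = [[8·p, -10·q, -4·r], [-2·q, -2·p, 6·r], [2·q, 2·p + 2·q, 0]].
At the point, J = [[12.000, 15.000, -4.000], [3.000, -3.000, 6.000], [-3.000, 0.000, 0.000]] (det J = -234.000).
Solving J·Δ = −F gives Δ = (-0.083, 0.135, -0.308).
Then the next iterate is (p, q, r)₁ = (1.417, -1.365, 0.692).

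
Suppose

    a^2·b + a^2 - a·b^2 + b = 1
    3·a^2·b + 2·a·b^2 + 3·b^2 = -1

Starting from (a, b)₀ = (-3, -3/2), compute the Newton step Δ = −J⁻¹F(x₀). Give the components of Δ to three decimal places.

At (-3, -3/2): F = (-0.250, -46.250).
Jacobian J = [[2·a·b + 2·a - b^2, a^2 - 2·a·b + 1], [6·a·b + 2·b^2, 3·a^2 + 4·a·b + 6·b]].
At the point, J = [[0.750, 1.000], [31.500, 36.000]] (det J = -4.500).
Solving J·Δ = −F gives Δ = (8.278, -5.958).

(8.278, -5.958)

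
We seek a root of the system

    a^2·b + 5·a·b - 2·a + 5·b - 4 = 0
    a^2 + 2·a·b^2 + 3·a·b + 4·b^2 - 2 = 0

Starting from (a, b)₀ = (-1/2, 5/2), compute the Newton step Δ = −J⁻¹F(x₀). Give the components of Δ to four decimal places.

At (-1/2, 5/2): F = (3.8750, 13.2500).
Jacobian J = [[2·a·b + 5·b - 2, a^2 + 5·a + 5], [2·a + 2·b^2 + 3·b, 4·a·b + 3·a + 8·b]].
At the point, J = [[8.0000, 2.7500], [19.0000, 13.5000]] (det J = 55.7500).
Solving J·Δ = −F gives Δ = (-0.2848, -0.5807).

(-0.2848, -0.5807)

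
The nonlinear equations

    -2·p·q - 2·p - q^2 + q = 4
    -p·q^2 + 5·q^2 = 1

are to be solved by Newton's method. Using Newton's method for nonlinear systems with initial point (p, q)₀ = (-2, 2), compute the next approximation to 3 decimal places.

At (-2, 2): F = (6.000, 27.000).
Jacobian J = [[-2·q - 2, -2·p - 2·q + 1], [-q^2, -2·p·q + 10·q]].
At the point, J = [[-6.000, 1.000], [-4.000, 28.000]] (det J = -164.000).
Solving J·Δ = −F gives Δ = (0.860, -0.841).
Then the next iterate is (p, q)₁ = (-1.140, 1.159).

(-1.140, 1.159)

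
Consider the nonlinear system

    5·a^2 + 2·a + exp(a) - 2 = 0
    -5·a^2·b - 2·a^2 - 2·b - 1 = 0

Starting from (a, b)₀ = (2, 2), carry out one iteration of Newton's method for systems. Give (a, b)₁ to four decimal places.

(1.0000, 1.7727)

At (2, 2): F = (29.389056, -53.0000).
Jacobian J = [[10·a + exp(a) + 2, 0], [-10·a·b - 4·a, -5·a^2 - 2]].
At the point, J = [[29.389056, 0.0000], [-48.0000, -22.0000]] (det J = -646.559234).
Solving J·Δ = −F gives Δ = (-1.0000, -0.2273).
Then the next iterate is (a, b)₁ = (1.0000, 1.7727).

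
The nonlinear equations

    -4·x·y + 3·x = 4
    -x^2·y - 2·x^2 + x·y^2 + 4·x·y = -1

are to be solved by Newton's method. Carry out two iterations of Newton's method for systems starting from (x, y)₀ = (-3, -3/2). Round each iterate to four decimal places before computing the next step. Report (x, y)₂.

At (-3, -3/2): F = (-31.0000, 7.7500).
Jacobian J = [[-4·y + 3, -4·x], [-2·x·y - 4·x + y^2 + 4·y, -x^2 + 2·x·y + 4·x]].
At the point, J = [[9.0000, 12.0000], [-0.7500, -12.0000]] (det J = -99.0000).
Solving J·Δ = −F gives Δ = (2.8182, 0.4697).
Then the next iterate is (x, y)₁ = (-0.1818, -1.0303).
Round to (-0.1818, -1.0303) and repeat: F = (-5.294634, 1.524200), J = [[7.1212, 0.7272], [-2.707099, -0.385634]].
Δ = (1.2004, -4.4741), so (x, y)₂ = (1.0186, -5.5044).

(1.0186, -5.5044)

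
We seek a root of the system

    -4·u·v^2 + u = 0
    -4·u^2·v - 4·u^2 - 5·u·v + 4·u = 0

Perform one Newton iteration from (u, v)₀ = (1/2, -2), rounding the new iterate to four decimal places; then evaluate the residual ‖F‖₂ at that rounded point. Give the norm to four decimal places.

At (1/2, -2): F = (-7.5000, 8.0000).
Jacobian J = [[-4·v^2 + 1, -8·u·v], [-8·u·v - 8·u - 5·v + 4, -4·u^2 - 5·u]].
At the point, J = [[-15.0000, 8.0000], [18.0000, -3.5000]] (det J = -91.5000).
Solving J·Δ = −F gives Δ = (-0.4126, 0.1639).
Then the next iterate is (u, v)₁ = (0.0874, -1.8361).
Re-evaluating at (0.0874, -1.8361): F = (-1.091194, 1.177523), so ‖F‖₂ = 1.6054.

1.6054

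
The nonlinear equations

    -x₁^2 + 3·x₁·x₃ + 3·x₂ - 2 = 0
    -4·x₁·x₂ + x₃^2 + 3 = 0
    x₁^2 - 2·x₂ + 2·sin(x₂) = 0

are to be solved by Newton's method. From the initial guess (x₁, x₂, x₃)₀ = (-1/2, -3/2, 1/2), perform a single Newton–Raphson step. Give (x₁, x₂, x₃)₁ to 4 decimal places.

(-0.1284, -1.0246, -2.9300)

At (-1/2, -3/2, 1/2): F = (-7.5000, 0.2500, 1.255010).
Jacobian J = [[-2·x₁ + 3·x₃, 3, 3·x₁], [-4·x₂, -4·x₁, 2·x₃], [2·x₁, 2·cos(x₂) - 2, 0]].
At the point, J = [[2.5000, 3.0000, -1.5000], [6.0000, 2.0000, 1.0000], [-1.0000, -1.858526, 0.0000]] (det J = 15.373044).
Solving J·Δ = −F gives Δ = (0.3716, 0.4754, -3.4300).
Then the next iterate is (x₁, x₂, x₃)₁ = (-0.1284, -1.0246, -2.9300).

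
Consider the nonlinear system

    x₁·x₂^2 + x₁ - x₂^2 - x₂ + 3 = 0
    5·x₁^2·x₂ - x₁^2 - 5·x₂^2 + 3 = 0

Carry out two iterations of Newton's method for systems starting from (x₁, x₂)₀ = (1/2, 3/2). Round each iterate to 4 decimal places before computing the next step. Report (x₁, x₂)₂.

(-0.6145, 1.0616)

At (1/2, 3/2): F = (0.8750, -6.6250).
Jacobian J = [[x₂^2 + 1, 2·x₁·x₂ - 2·x₂ - 1], [10·x₁·x₂ - 2·x₁, 5·x₁^2 - 10·x₂]].
At the point, J = [[3.2500, -2.5000], [6.5000, -13.7500]] (det J = -28.4375).
Solving J·Δ = −F gives Δ = (-1.0055, -0.9571).
Then the next iterate is (x₁, x₂)₁ = (-0.5055, 0.5429).
Round to (-0.5055, 0.5429) and repeat: F = (1.507868, 1.964405), J = [[1.294740, -2.634672], [-1.733360, -4.151349]].
Δ = (-0.1090, 0.5187), so (x₁, x₂)₂ = (-0.6145, 1.0616).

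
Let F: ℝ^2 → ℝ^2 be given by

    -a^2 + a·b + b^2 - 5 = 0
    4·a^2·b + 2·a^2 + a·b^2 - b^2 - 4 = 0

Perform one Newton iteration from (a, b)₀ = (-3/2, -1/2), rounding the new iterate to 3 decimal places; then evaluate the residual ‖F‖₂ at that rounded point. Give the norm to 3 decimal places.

At (-3/2, -1/2): F = (-6.250, -4.625).
Jacobian J = [[-2·a + b, a + 2·b], [8·a·b + 4·a + b^2, 4·a^2 + 2·a·b - 2·b]].
At the point, J = [[2.500, -2.500], [0.250, 11.500]] (det J = 29.375).
Solving J·Δ = −F gives Δ = (2.840, 0.340).
Then the next iterate is (a, b)₁ = (1.340, -0.160).
Re-evaluating at (1.340, -0.160): F = (-6.98440, -1.54928), so ‖F‖₂ = 7.154.

7.154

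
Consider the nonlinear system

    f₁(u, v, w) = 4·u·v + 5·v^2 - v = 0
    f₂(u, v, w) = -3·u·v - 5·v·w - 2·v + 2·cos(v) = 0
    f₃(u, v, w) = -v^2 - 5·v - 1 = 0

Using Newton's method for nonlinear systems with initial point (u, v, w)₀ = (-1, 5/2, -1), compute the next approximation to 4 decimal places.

(1.0750, 0.5250, -1.9321)

At (-1, 5/2, -1): F = (18.7500, 13.397713, -19.7500).
Jacobian J = [[4·v, 4·u + 10·v - 1, 0], [-3·v, -3·u - 5·w - 2·sin(v) - 2, -5·v], [0, -2·v - 5, 0]].
At the point, J = [[10.0000, 20.0000, 0.0000], [-7.5000, 4.803056, -12.5000], [0.0000, -10.0000, 0.0000]] (det J = -1250.0000).
Solving J·Δ = −F gives Δ = (2.0750, -1.9750, -0.9321).
Then the next iterate is (u, v, w)₁ = (1.0750, 0.5250, -1.9321).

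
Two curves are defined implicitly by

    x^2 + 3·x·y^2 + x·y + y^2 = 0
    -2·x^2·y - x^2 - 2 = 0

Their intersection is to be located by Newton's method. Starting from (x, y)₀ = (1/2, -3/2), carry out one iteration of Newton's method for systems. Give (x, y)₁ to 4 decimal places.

At (1/2, -3/2): F = (5.1250, -1.5000).
Jacobian J = [[2·x + 3·y^2 + y, 6·x·y + x + 2·y], [-4·x·y - 2·x, -2·x^2]].
At the point, J = [[6.2500, -7.0000], [2.0000, -0.5000]] (det J = 10.8750).
Solving J·Δ = −F gives Δ = (1.2011, 1.8046).
Then the next iterate is (x, y)₁ = (1.7011, 0.3046).

(1.7011, 0.3046)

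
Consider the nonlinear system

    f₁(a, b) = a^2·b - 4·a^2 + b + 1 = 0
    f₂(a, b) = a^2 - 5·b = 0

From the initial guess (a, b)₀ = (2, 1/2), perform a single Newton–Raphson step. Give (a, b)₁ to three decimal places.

At (2, 1/2): F = (-12.500, 1.500).
Jacobian J = [[2·a·b - 8·a, a^2 + 1], [2·a, -5]].
At the point, J = [[-14.000, 5.000], [4.000, -5.000]] (det J = 50.000).
Solving J·Δ = −F gives Δ = (-1.100, -0.580).
Then the next iterate is (a, b)₁ = (0.900, -0.080).

(0.900, -0.080)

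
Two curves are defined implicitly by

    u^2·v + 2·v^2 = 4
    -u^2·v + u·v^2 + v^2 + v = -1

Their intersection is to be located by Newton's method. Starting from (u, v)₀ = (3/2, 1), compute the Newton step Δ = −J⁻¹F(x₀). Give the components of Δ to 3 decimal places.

At (3/2, 1): F = (0.250, 2.250).
Jacobian J = [[2·u·v, u^2 + 4·v], [-2·u·v + v^2, -u^2 + 2·u·v + 2·v + 1]].
At the point, J = [[3.000, 6.250], [-2.000, 3.750]] (det J = 23.750).
Solving J·Δ = −F gives Δ = (0.553, -0.305).

(0.553, -0.305)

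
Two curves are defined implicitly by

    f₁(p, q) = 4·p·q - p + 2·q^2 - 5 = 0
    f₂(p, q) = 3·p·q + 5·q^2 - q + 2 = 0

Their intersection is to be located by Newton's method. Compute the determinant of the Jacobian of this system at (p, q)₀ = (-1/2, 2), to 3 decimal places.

J = [[4·q - 1, 4·p + 4·q], [3·q, 3·p + 10·q - 1]].
At the point, J = [[7.000, 6.000], [6.000, 17.500]].
det J = 86.500.

86.500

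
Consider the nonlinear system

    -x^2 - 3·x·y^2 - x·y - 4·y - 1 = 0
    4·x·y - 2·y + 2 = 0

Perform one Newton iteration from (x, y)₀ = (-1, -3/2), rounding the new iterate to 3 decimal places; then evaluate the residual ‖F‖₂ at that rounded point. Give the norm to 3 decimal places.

3.015

At (-1, -3/2): F = (9.250, 11.000).
Jacobian J = [[-2·x - 3·y^2 - y, -6·x·y - x - 4], [4·y, 4·x - 2]].
At the point, J = [[-3.250, -12.000], [-6.000, -6.000]] (det J = -52.500).
Solving J·Δ = −F gives Δ = (1.457, 0.376).
Then the next iterate is (x, y)₁ = (0.457, -1.124).
Re-evaluating at (0.457, -1.124): F = (2.06873, 2.19333), so ‖F‖₂ = 3.015.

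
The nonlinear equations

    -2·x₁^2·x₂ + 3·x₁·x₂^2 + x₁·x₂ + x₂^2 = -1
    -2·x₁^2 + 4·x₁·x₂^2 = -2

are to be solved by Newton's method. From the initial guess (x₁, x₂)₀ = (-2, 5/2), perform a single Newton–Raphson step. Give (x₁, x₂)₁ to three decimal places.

(-1.495, 1.517)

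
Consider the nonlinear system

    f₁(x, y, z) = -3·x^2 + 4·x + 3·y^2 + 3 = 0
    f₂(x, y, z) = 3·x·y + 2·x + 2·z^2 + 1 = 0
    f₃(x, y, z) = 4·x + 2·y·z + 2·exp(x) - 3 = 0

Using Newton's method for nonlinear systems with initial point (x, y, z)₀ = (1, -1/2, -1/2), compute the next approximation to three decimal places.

(0.818, 1.205, 3.012)

At (1, -1/2, -1/2): F = (4.750, 2.000, 6.93656).
Jacobian J = [[-6·x + 4, 6·y, 0], [3·y + 2, 3·x, 4·z], [2·exp(x) + 4, 2·z, 2·y]].
At the point, J = [[-2.000, -3.000, 0.000], [0.500, 3.000, -2.000], [9.43656, -1.000, -1.000]] (det J = 65.11938).
Solving J·Δ = −F gives Δ = (-0.182, 1.705, 3.512).
Then the next iterate is (x, y, z)₁ = (0.818, 1.205, 3.012).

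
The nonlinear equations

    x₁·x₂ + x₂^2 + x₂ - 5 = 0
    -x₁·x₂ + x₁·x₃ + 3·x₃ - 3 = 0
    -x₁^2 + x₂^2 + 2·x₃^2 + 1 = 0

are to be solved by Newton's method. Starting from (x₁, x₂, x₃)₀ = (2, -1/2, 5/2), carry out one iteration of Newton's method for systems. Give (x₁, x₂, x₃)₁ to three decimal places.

At (2, -1/2, 5/2): F = (-6.250, 10.500, 9.750).
Jacobian J = [[x₂, x₁ + 2·x₂ + 1, 0], [-x₂ + x₃, -x₁, x₁ + 3], [-2·x₁, 2·x₂, 4·x₃]].
At the point, J = [[-0.500, 2.000, 0.000], [3.000, -2.000, 5.000], [-4.000, -1.000, 10.000]] (det J = -92.500).
Solving J·Δ = −F gives Δ = (-0.203, 3.074, -0.749).
Then the next iterate is (x₁, x₂, x₃)₁ = (1.797, 2.574, 1.751).

(1.797, 2.574, 1.751)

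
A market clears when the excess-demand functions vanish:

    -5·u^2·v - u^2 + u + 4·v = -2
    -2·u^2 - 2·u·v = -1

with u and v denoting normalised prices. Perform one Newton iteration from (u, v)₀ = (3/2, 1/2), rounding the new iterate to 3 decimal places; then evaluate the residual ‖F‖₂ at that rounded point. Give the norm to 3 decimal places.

At (3/2, 1/2): F = (-2.375, -5.000).
Jacobian J = [[-10·u·v - 2·u + 1, -5·u^2 + 4], [-4·u - 2·v, -2·u]].
At the point, J = [[-9.500, -7.250], [-7.000, -3.000]] (det J = -22.250).
Solving J·Δ = −F gives Δ = (-1.309, 1.388).
Then the next iterate is (u, v)₁ = (0.191, 1.888).
Re-evaluating at (0.191, 1.888): F = (9.36214, 0.20582), so ‖F‖₂ = 9.364.

9.364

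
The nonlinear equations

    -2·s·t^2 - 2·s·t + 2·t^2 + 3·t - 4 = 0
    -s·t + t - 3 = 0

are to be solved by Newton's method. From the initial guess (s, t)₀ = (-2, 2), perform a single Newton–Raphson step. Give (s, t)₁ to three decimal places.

(-2.346, 0.769)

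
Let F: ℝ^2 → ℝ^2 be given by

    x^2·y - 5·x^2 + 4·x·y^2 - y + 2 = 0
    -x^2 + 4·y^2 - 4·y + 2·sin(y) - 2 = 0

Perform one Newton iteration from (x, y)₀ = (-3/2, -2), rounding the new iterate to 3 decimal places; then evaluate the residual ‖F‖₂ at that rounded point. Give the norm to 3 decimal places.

11.260

At (-3/2, -2): F = (-35.750, 17.93141).
Jacobian J = [[2·x·y - 10·x + 4·y^2, x^2 + 8·x·y - 1], [-2·x, 8·y + 2·cos(y) - 4]].
At the point, J = [[37.000, 25.250], [3.000, -20.83229]] (det J = -846.54487).
Solving J·Δ = −F gives Δ = (0.345, 0.910).
Then the next iterate is (x, y)₁ = (-1.155, -1.090).
Re-evaluating at (-1.155, -1.090): F = (-10.52323, 4.00512), so ‖F‖₂ = 11.260.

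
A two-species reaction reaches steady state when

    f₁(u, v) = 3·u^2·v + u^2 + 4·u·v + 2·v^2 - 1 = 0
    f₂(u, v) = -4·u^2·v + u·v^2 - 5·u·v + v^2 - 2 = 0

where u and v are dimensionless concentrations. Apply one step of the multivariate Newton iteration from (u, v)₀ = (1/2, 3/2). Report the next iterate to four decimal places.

At (1/2, 3/2): F = (7.8750, -3.8750).
Jacobian J = [[6·u·v + 2·u + 4·v, 3·u^2 + 4·u + 4·v], [-8·u·v + v^2 - 5·v, -4·u^2 + 2·u·v - 5·u + 2·v]].
At the point, J = [[11.5000, 8.7500], [-11.2500, 1.0000]] (det J = 109.9375).
Solving J·Δ = −F gives Δ = (-0.3800, -0.4005).
Then the next iterate is (u, v)₁ = (0.1200, 1.0995).

(0.1200, 1.0995)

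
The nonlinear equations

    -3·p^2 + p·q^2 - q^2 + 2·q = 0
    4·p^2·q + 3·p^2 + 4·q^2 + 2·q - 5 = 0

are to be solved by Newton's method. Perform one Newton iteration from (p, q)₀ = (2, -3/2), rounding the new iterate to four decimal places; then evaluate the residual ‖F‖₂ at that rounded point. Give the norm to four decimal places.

9.2938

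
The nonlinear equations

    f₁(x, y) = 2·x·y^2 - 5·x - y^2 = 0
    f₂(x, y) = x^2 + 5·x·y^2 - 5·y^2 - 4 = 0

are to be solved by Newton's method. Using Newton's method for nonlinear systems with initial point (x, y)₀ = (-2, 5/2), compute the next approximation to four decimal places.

At (-2, 5/2): F = (-21.2500, -93.7500).
Jacobian J = [[2·y^2 - 5, 4·x·y - 2·y], [2·x + 5·y^2, 10·x·y - 10·y]].
At the point, J = [[7.5000, -25.0000], [27.2500, -75.0000]] (det J = 118.7500).
Solving J·Δ = −F gives Δ = (6.3158, 1.0447).
Then the next iterate is (x, y)₁ = (4.3158, 3.5447).

(4.3158, 3.5447)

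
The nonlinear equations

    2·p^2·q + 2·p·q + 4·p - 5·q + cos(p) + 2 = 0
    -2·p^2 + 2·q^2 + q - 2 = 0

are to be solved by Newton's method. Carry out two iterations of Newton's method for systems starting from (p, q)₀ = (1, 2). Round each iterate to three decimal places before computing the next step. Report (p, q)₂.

(0.304, 0.827)

At (1, 2): F = (4.54030, 6.000).
Jacobian J = [[4·p·q + 2·q - sin(p) + 4, 2·p^2 + 2·p - 5], [-4·p, 4·q + 1]].
At the point, J = [[15.15853, -1.000], [-4.000, 9.000]] (det J = 132.42676).
Solving J·Δ = −F gives Δ = (-0.354, -0.824).
Then the next iterate is (p, q)₁ = (0.646, 1.176).
Round to (0.646, 1.176) and repeat: F = (2.00342, 1.10732), J = [[8.78879, -2.87337], [-2.584, 5.704]].
Δ = (-0.342, -0.349), so (p, q)₂ = (0.304, 0.827).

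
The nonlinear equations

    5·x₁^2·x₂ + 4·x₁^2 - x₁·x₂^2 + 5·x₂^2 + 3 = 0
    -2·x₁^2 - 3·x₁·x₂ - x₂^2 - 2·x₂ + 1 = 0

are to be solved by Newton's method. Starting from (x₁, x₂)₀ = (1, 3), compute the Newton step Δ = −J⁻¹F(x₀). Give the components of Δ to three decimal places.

(-1.500, -0.500)

At (1, 3): F = (58.000, -25.000).
Jacobian J = [[10·x₁·x₂ + 8·x₁ - x₂^2, 5·x₁^2 - 2·x₁·x₂ + 10·x₂], [-4·x₁ - 3·x₂, -3·x₁ - 2·x₂ - 2]].
At the point, J = [[29.000, 29.000], [-13.000, -11.000]] (det J = 58.000).
Solving J·Δ = −F gives Δ = (-1.500, -0.500).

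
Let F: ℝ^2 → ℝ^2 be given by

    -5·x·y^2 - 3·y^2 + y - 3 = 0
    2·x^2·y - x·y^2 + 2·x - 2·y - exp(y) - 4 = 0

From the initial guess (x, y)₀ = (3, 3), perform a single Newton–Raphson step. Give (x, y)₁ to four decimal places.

At (3, 3): F = (-162.0000, 2.914463).
Jacobian J = [[-5·y^2, -10·x·y - 6·y + 1], [4·x·y - y^2 + 2, 2·x^2 - 2·x·y - exp(y) - 2]].
At the point, J = [[-45.0000, -107.0000], [29.0000, -22.085537]] (det J = 4096.849162).
Solving J·Δ = −F gives Δ = (-0.9494, -1.1147).
Then the next iterate is (x, y)₁ = (2.0506, 1.8853).

(2.0506, 1.8853)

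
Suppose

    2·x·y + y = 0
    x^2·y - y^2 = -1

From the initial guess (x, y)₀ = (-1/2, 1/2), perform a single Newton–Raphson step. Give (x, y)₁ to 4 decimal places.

At (-1/2, 1/2): F = (0.0000, 0.8750).
Jacobian J = [[2·y, 2·x + 1], [2·x·y, x^2 - 2·y]].
At the point, J = [[1.0000, 0.0000], [-0.5000, -0.7500]] (det J = -0.7500).
Solving J·Δ = −F gives Δ = (0.0000, 1.1667).
Then the next iterate is (x, y)₁ = (-0.5000, 1.6667).

(-0.5000, 1.6667)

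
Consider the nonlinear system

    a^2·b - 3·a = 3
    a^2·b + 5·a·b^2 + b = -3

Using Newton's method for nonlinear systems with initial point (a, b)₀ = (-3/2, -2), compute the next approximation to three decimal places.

(-0.909, -1.455)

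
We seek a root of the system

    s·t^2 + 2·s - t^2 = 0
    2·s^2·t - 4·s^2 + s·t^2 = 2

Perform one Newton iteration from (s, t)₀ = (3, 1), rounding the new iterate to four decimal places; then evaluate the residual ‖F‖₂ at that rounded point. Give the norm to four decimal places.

3.4641

At (3, 1): F = (8.0000, -17.0000).
Jacobian J = [[t^2 + 2, 2·s·t - 2·t], [4·s·t - 8·s + t^2, 2·s^2 + 2·s·t]].
At the point, J = [[3.0000, 4.0000], [-11.0000, 24.0000]] (det J = 116.0000).
Solving J·Δ = −F gives Δ = (-2.2414, -0.3190).
Then the next iterate is (s, t)₁ = (0.7586, 0.6810).
Re-evaluating at (0.7586, 0.6810): F = (1.405248, -3.166291), so ‖F‖₂ = 3.4641.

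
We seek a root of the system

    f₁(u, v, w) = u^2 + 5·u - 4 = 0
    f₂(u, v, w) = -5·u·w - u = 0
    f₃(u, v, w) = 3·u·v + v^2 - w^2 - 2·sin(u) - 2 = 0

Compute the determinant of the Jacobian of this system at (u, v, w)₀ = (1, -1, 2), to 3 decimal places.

J = [[2·u + 5, 0, 0], [-5·w - 1, 0, -5·u], [3·v - 2·cos(u), 3·u + 2·v, -2·w]].
At the point, J = [[7.000, 0.000, 0.000], [-11.000, 0.000, -5.000], [-4.08060, 1.000, -4.000]].
det J = 35.000.

35.000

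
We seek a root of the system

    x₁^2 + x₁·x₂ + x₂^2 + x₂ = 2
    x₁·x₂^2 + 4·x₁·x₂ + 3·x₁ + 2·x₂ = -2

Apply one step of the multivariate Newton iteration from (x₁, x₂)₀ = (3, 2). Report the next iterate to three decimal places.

(2.023, 0.602)

At (3, 2): F = (19.000, 51.000).
Jacobian J = [[2·x₁ + x₂, x₁ + 2·x₂ + 1], [x₂^2 + 4·x₂ + 3, 2·x₁·x₂ + 4·x₁ + 2]].
At the point, J = [[8.000, 8.000], [15.000, 26.000]] (det J = 88.000).
Solving J·Δ = −F gives Δ = (-0.977, -1.398).
Then the next iterate is (x₁, x₂)₁ = (2.023, 0.602).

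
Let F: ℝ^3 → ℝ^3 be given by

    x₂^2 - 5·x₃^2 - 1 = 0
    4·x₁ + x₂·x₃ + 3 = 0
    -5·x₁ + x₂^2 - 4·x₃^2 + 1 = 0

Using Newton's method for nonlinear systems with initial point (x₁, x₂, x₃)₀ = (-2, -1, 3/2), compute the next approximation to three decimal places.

At (-2, -1, 3/2): F = (-11.250, -6.500, 3.000).
Jacobian J = [[0, 2·x₂, -10·x₃], [4, x₃, x₂], [-5, 2·x₂, -8·x₃]].
At the point, J = [[0.000, -2.000, -15.000], [4.000, 1.500, -1.000], [-5.000, -2.000, -12.000]] (det J = -98.500).
Solving J·Δ = −F gives Δ = (2.635, -2.931, -0.359).
Then the next iterate is (x₁, x₂, x₃)₁ = (0.635, -3.931, 1.141).

(0.635, -3.931, 1.141)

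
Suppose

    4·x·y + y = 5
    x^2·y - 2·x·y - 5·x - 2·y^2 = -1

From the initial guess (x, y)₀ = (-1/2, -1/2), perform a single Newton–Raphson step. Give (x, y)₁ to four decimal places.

At (-1/2, -1/2): F = (-4.5000, 2.3750).
Jacobian J = [[4·y, 4·x + 1], [2·x·y - 2·y - 5, x^2 - 2·x - 4·y]].
At the point, J = [[-2.0000, -1.0000], [-3.5000, 3.2500]] (det J = -10.0000).
Solving J·Δ = −F gives Δ = (-1.2250, -2.0500).
Then the next iterate is (x, y)₁ = (-1.7250, -2.5500).

(-1.7250, -2.5500)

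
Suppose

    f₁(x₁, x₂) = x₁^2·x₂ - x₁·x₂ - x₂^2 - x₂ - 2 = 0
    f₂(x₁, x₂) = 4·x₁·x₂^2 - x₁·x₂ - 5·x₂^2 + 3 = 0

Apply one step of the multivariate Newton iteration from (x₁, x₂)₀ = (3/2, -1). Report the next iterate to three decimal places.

(1.500, 0.571)

At (3/2, -1): F = (-2.750, 5.500).
Jacobian J = [[2·x₁·x₂ - x₂, x₁^2 - x₁ - 2·x₂ - 1], [4·x₂^2 - x₂, 8·x₁·x₂ - x₁ - 10·x₂]].
At the point, J = [[-2.000, 1.750], [5.000, -3.500]] (det J = -1.750).
Solving J·Δ = −F gives Δ = (0.000, 1.571).
Then the next iterate is (x₁, x₂)₁ = (1.500, 0.571).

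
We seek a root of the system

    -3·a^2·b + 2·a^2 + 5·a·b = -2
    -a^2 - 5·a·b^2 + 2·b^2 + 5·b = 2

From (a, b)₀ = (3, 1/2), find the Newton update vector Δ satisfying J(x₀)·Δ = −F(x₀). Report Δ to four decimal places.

(-1.9313, 0.2815)

At (3, 1/2): F = (14.0000, -11.7500).
Jacobian J = [[-6·a·b + 4·a + 5·b, -3·a^2 + 5·a], [-2·a - 5·b^2, -10·a·b + 4·b + 5]].
At the point, J = [[5.5000, -12.0000], [-7.2500, -8.0000]] (det J = -131.0000).
Solving J·Δ = −F gives Δ = (-1.9313, 0.2815).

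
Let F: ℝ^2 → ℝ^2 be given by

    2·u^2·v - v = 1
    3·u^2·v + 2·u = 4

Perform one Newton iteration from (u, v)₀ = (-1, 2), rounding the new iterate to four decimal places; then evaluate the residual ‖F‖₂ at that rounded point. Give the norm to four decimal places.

At (-1, 2): F = (1.0000, 0.0000).
Jacobian J = [[4·u·v, 2·u^2 - 1], [6·u·v + 2, 3·u^2]].
At the point, J = [[-8.0000, 1.0000], [-10.0000, 3.0000]] (det J = -14.0000).
Solving J·Δ = −F gives Δ = (0.2143, 0.7143).
Then the next iterate is (u, v)₁ = (-0.7857, 2.7143).
Re-evaluating at (-0.7857, 2.7143): F = (-0.363092, -0.544588), so ‖F‖₂ = 0.6545.

0.6545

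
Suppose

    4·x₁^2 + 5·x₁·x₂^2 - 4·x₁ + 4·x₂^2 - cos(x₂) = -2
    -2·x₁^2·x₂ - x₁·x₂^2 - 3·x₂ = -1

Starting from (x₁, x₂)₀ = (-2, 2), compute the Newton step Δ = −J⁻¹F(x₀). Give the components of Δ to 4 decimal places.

(1.1095, 0.1046)

At (-2, 2): F = (2.416147, -13.0000).
Jacobian J = [[8·x₁ + 5·x₂^2 - 4, 10·x₁·x₂ + 8·x₂ + sin(x₂)], [-4·x₁·x₂ - x₂^2, -2·x₁^2 - 2·x₁·x₂ - 3]].
At the point, J = [[0.0000, -23.090703], [12.0000, -3.0000]] (det J = 277.088431).
Solving J·Δ = −F gives Δ = (1.1095, 0.1046).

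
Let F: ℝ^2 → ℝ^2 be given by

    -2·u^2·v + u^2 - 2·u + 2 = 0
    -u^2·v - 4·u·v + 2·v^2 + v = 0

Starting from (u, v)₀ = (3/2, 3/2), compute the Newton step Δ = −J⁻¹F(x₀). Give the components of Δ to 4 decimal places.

(-0.5856, -0.1812)

At (3/2, 3/2): F = (-5.5000, -6.3750).
Jacobian J = [[-4·u·v + 2·u - 2, -2·u^2], [-2·u·v - 4·v, -u^2 - 4·u + 4·v + 1]].
At the point, J = [[-8.0000, -4.5000], [-10.5000, -1.2500]] (det J = -37.2500).
Solving J·Δ = −F gives Δ = (-0.5856, -0.1812).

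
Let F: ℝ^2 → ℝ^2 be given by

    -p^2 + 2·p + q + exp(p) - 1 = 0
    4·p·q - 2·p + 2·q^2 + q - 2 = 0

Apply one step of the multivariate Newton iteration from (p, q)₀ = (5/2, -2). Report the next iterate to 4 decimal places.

At (5/2, -2): F = (7.932494, -21.0000).
Jacobian J = [[-2·p + exp(p) + 2, 1], [4·q - 2, 4·p + 4·q + 1]].
At the point, J = [[9.182494, 1.0000], [-10.0000, 3.0000]] (det J = 37.547482).
Solving J·Δ = −F gives Δ = (-1.1931, 3.0230).
Then the next iterate is (p, q)₁ = (1.3069, 1.0230).

(1.3069, 1.0230)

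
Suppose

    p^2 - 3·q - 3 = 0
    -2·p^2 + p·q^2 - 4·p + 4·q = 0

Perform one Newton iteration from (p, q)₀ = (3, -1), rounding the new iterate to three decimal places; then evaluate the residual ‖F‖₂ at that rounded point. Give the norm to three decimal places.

10.909

At (3, -1): F = (9.000, -31.000).
Jacobian J = [[2·p, -3], [-4·p + q^2 - 4, 2·p·q + 4]].
At the point, J = [[6.000, -3.000], [-15.000, -2.000]] (det J = -57.000).
Solving J·Δ = −F gives Δ = (-1.947, -0.895).
Then the next iterate is (p, q)₁ = (1.053, -1.895).
Re-evaluating at (1.053, -1.895): F = (3.79381, -10.22827), so ‖F‖₂ = 10.909.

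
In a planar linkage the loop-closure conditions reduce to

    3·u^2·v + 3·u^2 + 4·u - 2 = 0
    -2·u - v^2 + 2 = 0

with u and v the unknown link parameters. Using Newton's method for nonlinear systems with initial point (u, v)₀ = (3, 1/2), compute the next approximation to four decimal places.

At (3, 1/2): F = (50.5000, -4.2500).
Jacobian J = [[6·u·v + 6·u + 4, 3·u^2], [-2, -2·v]].
At the point, J = [[31.0000, 27.0000], [-2.0000, -1.0000]] (det J = 23.0000).
Solving J·Δ = −F gives Δ = (-2.7935, 1.3370).
Then the next iterate is (u, v)₁ = (0.2065, 1.8370).

(0.2065, 1.8370)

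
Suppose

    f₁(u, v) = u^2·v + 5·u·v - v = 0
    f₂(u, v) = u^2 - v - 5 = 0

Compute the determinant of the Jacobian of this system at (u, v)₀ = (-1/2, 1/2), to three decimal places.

J = [[2·u·v + 5·v, u^2 + 5·u - 1], [2·u, -1]].
At the point, J = [[2.000, -3.250], [-1.000, -1.000]].
det J = -5.250.

-5.250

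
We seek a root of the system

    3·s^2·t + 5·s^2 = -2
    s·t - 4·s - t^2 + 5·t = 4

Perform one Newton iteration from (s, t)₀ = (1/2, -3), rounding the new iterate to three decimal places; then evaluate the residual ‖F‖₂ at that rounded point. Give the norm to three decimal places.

14.962

At (1/2, -3): F = (1.000, -31.500).
Jacobian J = [[6·s·t + 10·s, 3·s^2], [t - 4, s - 2·t + 5]].
At the point, J = [[-4.000, 0.750], [-7.000, 11.500]] (det J = -40.750).
Solving J·Δ = −F gives Δ = (0.862, 3.264).
Then the next iterate is (s, t)₁ = (1.362, 0.264).
Re-evaluating at (1.362, 0.264): F = (12.74441, -7.83813), so ‖F‖₂ = 14.962.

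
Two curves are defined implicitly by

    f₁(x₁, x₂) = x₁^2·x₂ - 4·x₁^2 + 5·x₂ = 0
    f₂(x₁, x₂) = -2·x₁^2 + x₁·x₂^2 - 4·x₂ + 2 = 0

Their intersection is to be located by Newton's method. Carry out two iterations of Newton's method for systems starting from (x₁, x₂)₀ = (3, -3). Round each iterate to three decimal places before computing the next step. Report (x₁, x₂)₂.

(0.787, -0.554)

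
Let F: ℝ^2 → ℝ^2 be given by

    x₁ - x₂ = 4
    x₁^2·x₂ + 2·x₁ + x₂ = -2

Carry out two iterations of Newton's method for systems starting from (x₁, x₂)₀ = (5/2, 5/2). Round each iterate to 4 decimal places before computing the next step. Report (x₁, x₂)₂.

(3.7926, -0.2074)

At (5/2, 5/2): F = (-4.0000, 25.1250).
Jacobian J = [[1, -1], [2·x₁·x₂ + 2, x₁^2 + 1]].
At the point, J = [[1.0000, -1.0000], [14.5000, 7.2500]] (det J = 21.7500).
Solving J·Δ = −F gives Δ = (0.1782, -3.8218).
Then the next iterate is (x₁, x₂)₁ = (2.6782, -1.3218).
Round to (2.6782, -1.3218) and repeat: F = (0.0000, -3.446348), J = [[1.0000, -1.0000], [-5.080090, 8.172755]].
Δ = (1.1144, 1.1144), so (x₁, x₂)₂ = (3.7926, -0.2074).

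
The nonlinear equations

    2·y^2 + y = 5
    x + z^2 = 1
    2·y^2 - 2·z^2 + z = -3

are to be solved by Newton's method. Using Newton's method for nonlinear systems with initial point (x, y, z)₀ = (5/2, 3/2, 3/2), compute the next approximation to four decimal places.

At (5/2, 3/2, 3/2): F = (1.0000, 3.7500, 4.5000).
Jacobian J = [[0, 4·y + 1, 0], [1, 0, 2·z], [0, 4·y, -4·z + 1]].
At the point, J = [[0.0000, 7.0000, 0.0000], [1.0000, 0.0000, 3.0000], [0.0000, 6.0000, -5.0000]] (det J = 35.0000).
Solving J·Δ = −F gives Δ = (-5.9357, -0.1429, 0.7286).
Then the next iterate is (x, y, z)₁ = (-3.4357, 1.3571, 2.2286).

(-3.4357, 1.3571, 2.2286)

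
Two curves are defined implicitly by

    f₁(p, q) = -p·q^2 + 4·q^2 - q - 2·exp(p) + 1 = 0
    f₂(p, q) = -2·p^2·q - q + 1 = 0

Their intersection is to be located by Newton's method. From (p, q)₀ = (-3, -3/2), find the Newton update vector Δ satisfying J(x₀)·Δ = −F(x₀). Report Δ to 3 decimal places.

At (-3, -3/2): F = (18.15043, 29.500).
Jacobian J = [[-q^2 - 2·exp(p), -2·p·q + 8·q - 1], [-4·p·q, -2·p^2 - 1]].
At the point, J = [[-2.34957, -22.000], [-18.000, -19.000]] (det J = -351.35809).
Solving J·Δ = −F gives Δ = (0.866, 0.733).

(0.866, 0.733)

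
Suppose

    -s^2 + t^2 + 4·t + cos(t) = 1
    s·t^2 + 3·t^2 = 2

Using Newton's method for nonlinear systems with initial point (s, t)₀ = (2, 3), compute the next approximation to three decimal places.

At (2, 3): F = (15.01001, 43.000).
Jacobian J = [[-2·s, 2·t - sin(t) + 4], [t^2, 2·s·t + 6·t]].
At the point, J = [[-4.000, 9.85888], [9.000, 30.000]] (det J = -208.72992).
Solving J·Δ = −F gives Δ = (0.126, -1.471).
Then the next iterate is (s, t)₁ = (2.126, 1.529).

(2.126, 1.529)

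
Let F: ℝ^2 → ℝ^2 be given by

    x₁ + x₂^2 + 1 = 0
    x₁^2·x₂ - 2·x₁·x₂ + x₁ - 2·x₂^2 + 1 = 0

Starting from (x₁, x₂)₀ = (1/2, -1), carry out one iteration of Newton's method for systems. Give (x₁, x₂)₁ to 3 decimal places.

(-0.690, -0.345)

At (1/2, -1): F = (2.500, 0.250).
Jacobian J = [[1, 2·x₂], [2·x₁·x₂ - 2·x₂ + 1, x₁^2 - 2·x₁ - 4·x₂]].
At the point, J = [[1.000, -2.000], [2.000, 3.250]] (det J = 7.250).
Solving J·Δ = −F gives Δ = (-1.190, 0.655).
Then the next iterate is (x₁, x₂)₁ = (-0.690, -0.345).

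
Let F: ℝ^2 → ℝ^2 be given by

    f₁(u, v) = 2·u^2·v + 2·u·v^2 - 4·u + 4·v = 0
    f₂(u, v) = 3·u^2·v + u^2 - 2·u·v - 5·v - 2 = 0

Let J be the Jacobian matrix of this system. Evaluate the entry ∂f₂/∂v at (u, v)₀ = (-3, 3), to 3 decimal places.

28.000

∂f₂/∂v = 3·u^2 - 2·u - 5.
At (-3, 3) this is 28.000.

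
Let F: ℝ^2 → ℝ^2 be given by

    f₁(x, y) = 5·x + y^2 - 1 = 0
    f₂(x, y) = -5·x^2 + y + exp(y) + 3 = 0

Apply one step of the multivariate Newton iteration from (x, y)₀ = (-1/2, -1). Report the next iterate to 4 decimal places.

(-0.4297, -2.0742)

At (-1/2, -1): F = (-2.5000, 1.117879).
Jacobian J = [[5, 2·y], [-10·x, exp(y) + 1]].
At the point, J = [[5.0000, -2.0000], [5.0000, 1.367879]] (det J = 16.839397).
Solving J·Δ = −F gives Δ = (0.0703, -1.0742).
Then the next iterate is (x, y)₁ = (-0.4297, -2.0742).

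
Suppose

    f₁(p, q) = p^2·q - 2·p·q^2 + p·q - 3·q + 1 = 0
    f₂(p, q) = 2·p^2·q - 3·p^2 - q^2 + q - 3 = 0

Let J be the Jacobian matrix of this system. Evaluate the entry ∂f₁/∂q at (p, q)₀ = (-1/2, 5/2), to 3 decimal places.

1.750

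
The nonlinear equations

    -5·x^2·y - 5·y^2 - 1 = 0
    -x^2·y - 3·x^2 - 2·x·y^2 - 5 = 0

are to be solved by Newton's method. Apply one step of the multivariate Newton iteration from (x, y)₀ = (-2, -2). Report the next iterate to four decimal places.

(-1.5250, -1.7450)

At (-2, -2): F = (19.0000, 7.0000).
Jacobian J = [[-10·x·y, -5·x^2 - 10·y], [-2·x·y - 6·x - 2·y^2, -x^2 - 4·x·y]].
At the point, J = [[-40.0000, 0.0000], [-4.0000, -20.0000]] (det J = 800.0000).
Solving J·Δ = −F gives Δ = (0.4750, 0.2550).
Then the next iterate is (x, y)₁ = (-1.5250, -1.7450).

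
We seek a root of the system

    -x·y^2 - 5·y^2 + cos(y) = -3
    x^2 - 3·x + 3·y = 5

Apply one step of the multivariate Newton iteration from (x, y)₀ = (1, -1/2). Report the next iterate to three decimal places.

At (1, -1/2): F = (2.37758, -8.500).
Jacobian J = [[-y^2, -2·x·y - 10·y - sin(y)], [2·x - 3, 3]].
At the point, J = [[-0.250, 6.47943], [-1.000, 3.000]] (det J = 5.72943).
Solving J·Δ = −F gives Δ = (-10.858, -0.786).
Then the next iterate is (x, y)₁ = (-9.858, -1.286).

(-9.858, -1.286)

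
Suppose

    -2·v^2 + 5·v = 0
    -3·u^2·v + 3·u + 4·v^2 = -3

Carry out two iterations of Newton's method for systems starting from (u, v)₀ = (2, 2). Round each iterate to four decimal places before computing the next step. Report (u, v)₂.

At (2, 2): F = (2.0000, 1.0000).
Jacobian J = [[0, -4·v + 5], [-6·u·v + 3, -3·u^2 + 8·v]].
At the point, J = [[0.0000, -3.0000], [-21.0000, 4.0000]] (det J = -63.0000).
Solving J·Δ = −F gives Δ = (0.1746, 0.6667).
Then the next iterate is (u, v)₁ = (2.1746, 2.6667).
Round to (2.1746, 2.6667) and repeat: F = (-0.889078, 0.137401), J = [[0.0000, -5.6668], [-31.794035, 7.146945]].
Δ = (-0.0309, -0.1569), so (u, v)₂ = (2.1437, 2.5098).

(2.1437, 2.5098)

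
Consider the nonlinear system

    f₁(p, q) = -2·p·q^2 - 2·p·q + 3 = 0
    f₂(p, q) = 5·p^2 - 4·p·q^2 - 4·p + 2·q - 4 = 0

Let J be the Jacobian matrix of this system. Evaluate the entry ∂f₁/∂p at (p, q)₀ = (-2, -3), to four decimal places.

-12.0000

∂f₁/∂p = -2·q^2 - 2·q.
At (-2, -3) this is -12.0000.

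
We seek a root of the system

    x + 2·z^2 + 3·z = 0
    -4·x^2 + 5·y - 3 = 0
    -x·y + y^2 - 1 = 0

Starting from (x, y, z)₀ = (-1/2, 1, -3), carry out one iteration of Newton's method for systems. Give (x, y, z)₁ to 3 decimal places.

(-0.500, 0.800, -2.056)

At (-1/2, 1, -3): F = (8.500, 1.000, 0.500).
Jacobian J = [[1, 0, 4·z + 3], [-8·x, 5, 0], [-y, -x + 2·y, 0]].
At the point, J = [[1.000, 0.000, -9.000], [4.000, 5.000, 0.000], [-1.000, 2.500, 0.000]] (det J = -135.000).
Solving J·Δ = −F gives Δ = (0.000, -0.200, 0.944).
Then the next iterate is (x, y, z)₁ = (-0.500, 0.800, -2.056).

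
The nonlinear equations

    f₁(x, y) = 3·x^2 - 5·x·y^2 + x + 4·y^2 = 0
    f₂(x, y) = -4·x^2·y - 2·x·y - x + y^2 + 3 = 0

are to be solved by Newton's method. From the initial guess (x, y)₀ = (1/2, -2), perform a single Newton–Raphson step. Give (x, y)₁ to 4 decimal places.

At (1/2, -2): F = (7.2500, 10.5000).
Jacobian J = [[6·x - 5·y^2 + 1, -10·x·y + 8·y], [-8·x·y - 2·y - 1, -4·x^2 - 2·x + 2·y]].
At the point, J = [[-16.0000, -6.0000], [11.0000, -6.0000]] (det J = 162.0000).
Solving J·Δ = −F gives Δ = (-0.1204, 1.5293).
Then the next iterate is (x, y)₁ = (0.3796, -0.4707).

(0.3796, -0.4707)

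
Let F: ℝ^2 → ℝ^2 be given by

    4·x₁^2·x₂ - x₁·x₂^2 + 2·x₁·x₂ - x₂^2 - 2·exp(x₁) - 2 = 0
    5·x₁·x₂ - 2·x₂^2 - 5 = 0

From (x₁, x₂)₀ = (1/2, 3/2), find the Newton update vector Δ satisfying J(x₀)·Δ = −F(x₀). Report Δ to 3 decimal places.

At (1/2, 3/2): F = (-5.67244, -5.750).
Jacobian J = [[8·x₁·x₂ - x₂^2 + 2·x₂ - 2·exp(x₁), 4·x₁^2 - 2·x₁·x₂ + 2·x₁ - 2·x₂], [5·x₂, 5·x₁ - 4·x₂]].
At the point, J = [[3.45256, -2.500], [7.500, -3.500]] (det J = 6.66605).
Solving J·Δ = −F gives Δ = (-0.822, -3.404).

(-0.822, -3.404)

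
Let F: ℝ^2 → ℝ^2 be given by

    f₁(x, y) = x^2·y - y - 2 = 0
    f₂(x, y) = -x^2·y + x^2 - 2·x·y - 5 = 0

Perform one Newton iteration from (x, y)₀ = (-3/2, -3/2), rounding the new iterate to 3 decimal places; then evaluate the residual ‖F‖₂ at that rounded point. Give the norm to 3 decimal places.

At (-3/2, -3/2): F = (-3.875, -3.875).
Jacobian J = [[2·x·y, x^2 - 1], [-2·x·y + 2·x - 2·y, -x^2 - 2·x]].
At the point, J = [[4.500, 1.250], [-4.500, 0.750]] (det J = 9.000).
Solving J·Δ = −F gives Δ = (-0.215, 3.875).
Then the next iterate is (x, y)₁ = (-1.715, 2.375).
Re-evaluating at (-1.715, 2.375): F = (2.61041, -0.89793), so ‖F‖₂ = 2.761.

2.761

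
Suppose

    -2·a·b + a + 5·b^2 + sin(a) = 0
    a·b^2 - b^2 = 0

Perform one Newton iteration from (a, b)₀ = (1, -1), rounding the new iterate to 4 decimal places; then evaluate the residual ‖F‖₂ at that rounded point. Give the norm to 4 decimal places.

At (1, -1): F = (8.841471, 0.0000).
Jacobian J = [[-2·b + cos(a) + 1, -2·a + 10·b], [b^2, 2·a·b - 2·b]].
At the point, J = [[3.540302, -12.0000], [1.0000, 0.0000]] (det J = 12.0000).
Solving J·Δ = −F gives Δ = (0.0000, 0.7368).
Then the next iterate is (a, b)₁ = (1.0000, -0.2632).
Re-evaluating at (1.0000, -0.2632): F = (2.714242, 0.0000), so ‖F‖₂ = 2.7142.

2.7142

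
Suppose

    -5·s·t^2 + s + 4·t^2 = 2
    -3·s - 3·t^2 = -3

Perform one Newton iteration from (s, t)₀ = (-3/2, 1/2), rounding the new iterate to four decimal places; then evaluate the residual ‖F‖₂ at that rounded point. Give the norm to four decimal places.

At (-3/2, 1/2): F = (-0.6250, 6.7500).
Jacobian J = [[-5·t^2 + 1, -10·s·t + 8·t], [-3, -6·t]].
At the point, J = [[-0.2500, 11.5000], [-3.0000, -3.0000]] (det J = 35.2500).
Solving J·Δ = −F gives Δ = (2.1489, 0.1011).
Then the next iterate is (s, t)₁ = (0.6489, 0.6011).
Re-evaluating at (0.6489, 0.6011): F = (-1.078122, -0.030664), so ‖F‖₂ = 1.0786.

1.0786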